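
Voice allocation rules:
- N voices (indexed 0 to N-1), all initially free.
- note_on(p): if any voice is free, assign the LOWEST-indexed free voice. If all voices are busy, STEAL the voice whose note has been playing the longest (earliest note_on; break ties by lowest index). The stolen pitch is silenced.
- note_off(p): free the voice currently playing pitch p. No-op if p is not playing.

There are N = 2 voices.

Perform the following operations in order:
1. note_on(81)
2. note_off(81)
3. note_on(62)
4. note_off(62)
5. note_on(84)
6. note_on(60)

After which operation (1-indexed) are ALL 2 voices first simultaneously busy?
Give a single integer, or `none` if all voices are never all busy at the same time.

Answer: 6

Derivation:
Op 1: note_on(81): voice 0 is free -> assigned | voices=[81 -]
Op 2: note_off(81): free voice 0 | voices=[- -]
Op 3: note_on(62): voice 0 is free -> assigned | voices=[62 -]
Op 4: note_off(62): free voice 0 | voices=[- -]
Op 5: note_on(84): voice 0 is free -> assigned | voices=[84 -]
Op 6: note_on(60): voice 1 is free -> assigned | voices=[84 60]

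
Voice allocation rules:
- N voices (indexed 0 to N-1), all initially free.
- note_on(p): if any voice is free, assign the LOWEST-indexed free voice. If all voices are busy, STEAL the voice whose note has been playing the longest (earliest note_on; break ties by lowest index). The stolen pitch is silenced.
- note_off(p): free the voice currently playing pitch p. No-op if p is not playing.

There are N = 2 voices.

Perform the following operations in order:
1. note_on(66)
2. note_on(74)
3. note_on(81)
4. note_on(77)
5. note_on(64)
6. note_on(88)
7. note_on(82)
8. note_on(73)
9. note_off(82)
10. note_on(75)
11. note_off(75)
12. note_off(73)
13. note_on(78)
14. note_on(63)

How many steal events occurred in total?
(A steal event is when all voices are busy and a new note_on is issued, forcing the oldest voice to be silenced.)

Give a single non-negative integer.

Answer: 6

Derivation:
Op 1: note_on(66): voice 0 is free -> assigned | voices=[66 -]
Op 2: note_on(74): voice 1 is free -> assigned | voices=[66 74]
Op 3: note_on(81): all voices busy, STEAL voice 0 (pitch 66, oldest) -> assign | voices=[81 74]
Op 4: note_on(77): all voices busy, STEAL voice 1 (pitch 74, oldest) -> assign | voices=[81 77]
Op 5: note_on(64): all voices busy, STEAL voice 0 (pitch 81, oldest) -> assign | voices=[64 77]
Op 6: note_on(88): all voices busy, STEAL voice 1 (pitch 77, oldest) -> assign | voices=[64 88]
Op 7: note_on(82): all voices busy, STEAL voice 0 (pitch 64, oldest) -> assign | voices=[82 88]
Op 8: note_on(73): all voices busy, STEAL voice 1 (pitch 88, oldest) -> assign | voices=[82 73]
Op 9: note_off(82): free voice 0 | voices=[- 73]
Op 10: note_on(75): voice 0 is free -> assigned | voices=[75 73]
Op 11: note_off(75): free voice 0 | voices=[- 73]
Op 12: note_off(73): free voice 1 | voices=[- -]
Op 13: note_on(78): voice 0 is free -> assigned | voices=[78 -]
Op 14: note_on(63): voice 1 is free -> assigned | voices=[78 63]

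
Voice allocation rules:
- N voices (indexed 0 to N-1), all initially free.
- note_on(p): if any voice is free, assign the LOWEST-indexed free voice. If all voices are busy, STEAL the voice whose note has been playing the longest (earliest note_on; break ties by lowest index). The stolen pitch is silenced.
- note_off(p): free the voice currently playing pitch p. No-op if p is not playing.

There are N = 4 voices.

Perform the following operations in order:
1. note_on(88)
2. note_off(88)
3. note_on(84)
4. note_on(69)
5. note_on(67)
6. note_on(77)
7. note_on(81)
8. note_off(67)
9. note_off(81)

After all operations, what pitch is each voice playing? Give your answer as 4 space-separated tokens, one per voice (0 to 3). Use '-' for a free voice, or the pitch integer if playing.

Op 1: note_on(88): voice 0 is free -> assigned | voices=[88 - - -]
Op 2: note_off(88): free voice 0 | voices=[- - - -]
Op 3: note_on(84): voice 0 is free -> assigned | voices=[84 - - -]
Op 4: note_on(69): voice 1 is free -> assigned | voices=[84 69 - -]
Op 5: note_on(67): voice 2 is free -> assigned | voices=[84 69 67 -]
Op 6: note_on(77): voice 3 is free -> assigned | voices=[84 69 67 77]
Op 7: note_on(81): all voices busy, STEAL voice 0 (pitch 84, oldest) -> assign | voices=[81 69 67 77]
Op 8: note_off(67): free voice 2 | voices=[81 69 - 77]
Op 9: note_off(81): free voice 0 | voices=[- 69 - 77]

Answer: - 69 - 77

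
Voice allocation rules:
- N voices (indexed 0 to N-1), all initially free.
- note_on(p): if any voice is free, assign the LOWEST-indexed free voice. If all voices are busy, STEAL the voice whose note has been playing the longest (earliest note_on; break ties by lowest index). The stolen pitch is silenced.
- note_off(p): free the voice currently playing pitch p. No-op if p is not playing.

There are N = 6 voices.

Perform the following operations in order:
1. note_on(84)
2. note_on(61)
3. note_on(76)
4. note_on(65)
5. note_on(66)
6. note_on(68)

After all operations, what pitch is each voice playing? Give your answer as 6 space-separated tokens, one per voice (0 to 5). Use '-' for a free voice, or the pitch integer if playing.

Answer: 84 61 76 65 66 68

Derivation:
Op 1: note_on(84): voice 0 is free -> assigned | voices=[84 - - - - -]
Op 2: note_on(61): voice 1 is free -> assigned | voices=[84 61 - - - -]
Op 3: note_on(76): voice 2 is free -> assigned | voices=[84 61 76 - - -]
Op 4: note_on(65): voice 3 is free -> assigned | voices=[84 61 76 65 - -]
Op 5: note_on(66): voice 4 is free -> assigned | voices=[84 61 76 65 66 -]
Op 6: note_on(68): voice 5 is free -> assigned | voices=[84 61 76 65 66 68]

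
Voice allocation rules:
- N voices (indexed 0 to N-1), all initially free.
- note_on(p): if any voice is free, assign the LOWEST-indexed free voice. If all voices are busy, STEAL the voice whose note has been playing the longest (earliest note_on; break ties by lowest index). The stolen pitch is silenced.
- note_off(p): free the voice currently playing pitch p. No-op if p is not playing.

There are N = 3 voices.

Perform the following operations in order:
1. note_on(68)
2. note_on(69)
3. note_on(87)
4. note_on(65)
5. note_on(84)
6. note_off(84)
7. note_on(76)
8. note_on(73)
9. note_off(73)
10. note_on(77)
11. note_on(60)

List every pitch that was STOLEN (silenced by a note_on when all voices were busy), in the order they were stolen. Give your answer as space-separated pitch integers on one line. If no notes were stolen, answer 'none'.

Op 1: note_on(68): voice 0 is free -> assigned | voices=[68 - -]
Op 2: note_on(69): voice 1 is free -> assigned | voices=[68 69 -]
Op 3: note_on(87): voice 2 is free -> assigned | voices=[68 69 87]
Op 4: note_on(65): all voices busy, STEAL voice 0 (pitch 68, oldest) -> assign | voices=[65 69 87]
Op 5: note_on(84): all voices busy, STEAL voice 1 (pitch 69, oldest) -> assign | voices=[65 84 87]
Op 6: note_off(84): free voice 1 | voices=[65 - 87]
Op 7: note_on(76): voice 1 is free -> assigned | voices=[65 76 87]
Op 8: note_on(73): all voices busy, STEAL voice 2 (pitch 87, oldest) -> assign | voices=[65 76 73]
Op 9: note_off(73): free voice 2 | voices=[65 76 -]
Op 10: note_on(77): voice 2 is free -> assigned | voices=[65 76 77]
Op 11: note_on(60): all voices busy, STEAL voice 0 (pitch 65, oldest) -> assign | voices=[60 76 77]

Answer: 68 69 87 65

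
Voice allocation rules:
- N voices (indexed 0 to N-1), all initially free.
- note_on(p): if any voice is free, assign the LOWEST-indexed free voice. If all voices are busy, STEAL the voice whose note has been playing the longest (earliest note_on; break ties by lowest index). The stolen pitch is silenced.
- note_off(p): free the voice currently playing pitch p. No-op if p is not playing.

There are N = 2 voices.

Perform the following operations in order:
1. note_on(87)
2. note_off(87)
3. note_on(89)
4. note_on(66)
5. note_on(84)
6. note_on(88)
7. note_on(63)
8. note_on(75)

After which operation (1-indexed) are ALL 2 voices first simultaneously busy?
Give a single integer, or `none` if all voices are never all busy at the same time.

Op 1: note_on(87): voice 0 is free -> assigned | voices=[87 -]
Op 2: note_off(87): free voice 0 | voices=[- -]
Op 3: note_on(89): voice 0 is free -> assigned | voices=[89 -]
Op 4: note_on(66): voice 1 is free -> assigned | voices=[89 66]
Op 5: note_on(84): all voices busy, STEAL voice 0 (pitch 89, oldest) -> assign | voices=[84 66]
Op 6: note_on(88): all voices busy, STEAL voice 1 (pitch 66, oldest) -> assign | voices=[84 88]
Op 7: note_on(63): all voices busy, STEAL voice 0 (pitch 84, oldest) -> assign | voices=[63 88]
Op 8: note_on(75): all voices busy, STEAL voice 1 (pitch 88, oldest) -> assign | voices=[63 75]

Answer: 4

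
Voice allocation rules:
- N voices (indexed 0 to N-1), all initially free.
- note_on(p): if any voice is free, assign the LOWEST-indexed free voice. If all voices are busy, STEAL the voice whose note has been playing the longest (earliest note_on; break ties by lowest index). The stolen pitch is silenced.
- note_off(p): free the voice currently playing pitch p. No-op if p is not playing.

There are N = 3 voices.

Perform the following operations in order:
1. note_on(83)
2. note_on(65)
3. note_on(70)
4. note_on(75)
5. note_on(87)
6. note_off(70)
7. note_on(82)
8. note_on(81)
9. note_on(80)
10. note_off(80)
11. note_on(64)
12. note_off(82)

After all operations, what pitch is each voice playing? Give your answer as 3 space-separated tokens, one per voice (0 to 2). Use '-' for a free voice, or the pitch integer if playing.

Op 1: note_on(83): voice 0 is free -> assigned | voices=[83 - -]
Op 2: note_on(65): voice 1 is free -> assigned | voices=[83 65 -]
Op 3: note_on(70): voice 2 is free -> assigned | voices=[83 65 70]
Op 4: note_on(75): all voices busy, STEAL voice 0 (pitch 83, oldest) -> assign | voices=[75 65 70]
Op 5: note_on(87): all voices busy, STEAL voice 1 (pitch 65, oldest) -> assign | voices=[75 87 70]
Op 6: note_off(70): free voice 2 | voices=[75 87 -]
Op 7: note_on(82): voice 2 is free -> assigned | voices=[75 87 82]
Op 8: note_on(81): all voices busy, STEAL voice 0 (pitch 75, oldest) -> assign | voices=[81 87 82]
Op 9: note_on(80): all voices busy, STEAL voice 1 (pitch 87, oldest) -> assign | voices=[81 80 82]
Op 10: note_off(80): free voice 1 | voices=[81 - 82]
Op 11: note_on(64): voice 1 is free -> assigned | voices=[81 64 82]
Op 12: note_off(82): free voice 2 | voices=[81 64 -]

Answer: 81 64 -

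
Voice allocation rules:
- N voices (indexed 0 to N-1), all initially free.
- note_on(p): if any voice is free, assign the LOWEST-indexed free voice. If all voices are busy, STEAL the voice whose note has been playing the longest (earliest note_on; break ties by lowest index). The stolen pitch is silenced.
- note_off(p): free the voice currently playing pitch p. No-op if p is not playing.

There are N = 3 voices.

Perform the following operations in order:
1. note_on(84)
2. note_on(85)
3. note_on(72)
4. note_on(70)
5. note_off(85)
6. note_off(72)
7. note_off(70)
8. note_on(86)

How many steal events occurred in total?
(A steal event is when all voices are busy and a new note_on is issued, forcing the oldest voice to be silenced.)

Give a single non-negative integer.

Op 1: note_on(84): voice 0 is free -> assigned | voices=[84 - -]
Op 2: note_on(85): voice 1 is free -> assigned | voices=[84 85 -]
Op 3: note_on(72): voice 2 is free -> assigned | voices=[84 85 72]
Op 4: note_on(70): all voices busy, STEAL voice 0 (pitch 84, oldest) -> assign | voices=[70 85 72]
Op 5: note_off(85): free voice 1 | voices=[70 - 72]
Op 6: note_off(72): free voice 2 | voices=[70 - -]
Op 7: note_off(70): free voice 0 | voices=[- - -]
Op 8: note_on(86): voice 0 is free -> assigned | voices=[86 - -]

Answer: 1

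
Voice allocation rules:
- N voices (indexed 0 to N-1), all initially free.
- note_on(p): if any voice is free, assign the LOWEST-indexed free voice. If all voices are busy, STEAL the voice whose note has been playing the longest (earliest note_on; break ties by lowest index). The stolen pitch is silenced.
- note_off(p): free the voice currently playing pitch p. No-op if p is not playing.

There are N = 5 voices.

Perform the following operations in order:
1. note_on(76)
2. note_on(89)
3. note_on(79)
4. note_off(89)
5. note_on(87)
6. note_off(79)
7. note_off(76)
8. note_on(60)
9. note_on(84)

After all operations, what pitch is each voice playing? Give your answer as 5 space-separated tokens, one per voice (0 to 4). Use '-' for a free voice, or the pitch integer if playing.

Op 1: note_on(76): voice 0 is free -> assigned | voices=[76 - - - -]
Op 2: note_on(89): voice 1 is free -> assigned | voices=[76 89 - - -]
Op 3: note_on(79): voice 2 is free -> assigned | voices=[76 89 79 - -]
Op 4: note_off(89): free voice 1 | voices=[76 - 79 - -]
Op 5: note_on(87): voice 1 is free -> assigned | voices=[76 87 79 - -]
Op 6: note_off(79): free voice 2 | voices=[76 87 - - -]
Op 7: note_off(76): free voice 0 | voices=[- 87 - - -]
Op 8: note_on(60): voice 0 is free -> assigned | voices=[60 87 - - -]
Op 9: note_on(84): voice 2 is free -> assigned | voices=[60 87 84 - -]

Answer: 60 87 84 - -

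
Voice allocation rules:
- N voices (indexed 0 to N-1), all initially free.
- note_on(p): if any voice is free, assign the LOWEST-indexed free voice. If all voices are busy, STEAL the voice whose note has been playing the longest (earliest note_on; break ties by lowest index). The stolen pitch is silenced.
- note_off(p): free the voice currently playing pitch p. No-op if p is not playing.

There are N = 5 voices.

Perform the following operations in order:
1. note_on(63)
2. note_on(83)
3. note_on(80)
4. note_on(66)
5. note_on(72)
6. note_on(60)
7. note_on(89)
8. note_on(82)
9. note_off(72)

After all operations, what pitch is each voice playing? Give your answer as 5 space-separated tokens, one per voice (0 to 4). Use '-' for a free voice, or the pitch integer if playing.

Answer: 60 89 82 66 -

Derivation:
Op 1: note_on(63): voice 0 is free -> assigned | voices=[63 - - - -]
Op 2: note_on(83): voice 1 is free -> assigned | voices=[63 83 - - -]
Op 3: note_on(80): voice 2 is free -> assigned | voices=[63 83 80 - -]
Op 4: note_on(66): voice 3 is free -> assigned | voices=[63 83 80 66 -]
Op 5: note_on(72): voice 4 is free -> assigned | voices=[63 83 80 66 72]
Op 6: note_on(60): all voices busy, STEAL voice 0 (pitch 63, oldest) -> assign | voices=[60 83 80 66 72]
Op 7: note_on(89): all voices busy, STEAL voice 1 (pitch 83, oldest) -> assign | voices=[60 89 80 66 72]
Op 8: note_on(82): all voices busy, STEAL voice 2 (pitch 80, oldest) -> assign | voices=[60 89 82 66 72]
Op 9: note_off(72): free voice 4 | voices=[60 89 82 66 -]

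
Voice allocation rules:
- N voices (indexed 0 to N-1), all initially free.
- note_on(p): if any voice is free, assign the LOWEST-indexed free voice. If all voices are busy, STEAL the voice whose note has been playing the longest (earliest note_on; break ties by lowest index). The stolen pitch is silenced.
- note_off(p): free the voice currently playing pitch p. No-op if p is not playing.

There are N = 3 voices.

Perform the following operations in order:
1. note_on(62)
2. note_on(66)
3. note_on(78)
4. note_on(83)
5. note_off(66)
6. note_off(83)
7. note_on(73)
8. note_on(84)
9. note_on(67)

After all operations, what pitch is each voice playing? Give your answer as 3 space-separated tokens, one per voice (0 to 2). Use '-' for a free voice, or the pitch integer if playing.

Op 1: note_on(62): voice 0 is free -> assigned | voices=[62 - -]
Op 2: note_on(66): voice 1 is free -> assigned | voices=[62 66 -]
Op 3: note_on(78): voice 2 is free -> assigned | voices=[62 66 78]
Op 4: note_on(83): all voices busy, STEAL voice 0 (pitch 62, oldest) -> assign | voices=[83 66 78]
Op 5: note_off(66): free voice 1 | voices=[83 - 78]
Op 6: note_off(83): free voice 0 | voices=[- - 78]
Op 7: note_on(73): voice 0 is free -> assigned | voices=[73 - 78]
Op 8: note_on(84): voice 1 is free -> assigned | voices=[73 84 78]
Op 9: note_on(67): all voices busy, STEAL voice 2 (pitch 78, oldest) -> assign | voices=[73 84 67]

Answer: 73 84 67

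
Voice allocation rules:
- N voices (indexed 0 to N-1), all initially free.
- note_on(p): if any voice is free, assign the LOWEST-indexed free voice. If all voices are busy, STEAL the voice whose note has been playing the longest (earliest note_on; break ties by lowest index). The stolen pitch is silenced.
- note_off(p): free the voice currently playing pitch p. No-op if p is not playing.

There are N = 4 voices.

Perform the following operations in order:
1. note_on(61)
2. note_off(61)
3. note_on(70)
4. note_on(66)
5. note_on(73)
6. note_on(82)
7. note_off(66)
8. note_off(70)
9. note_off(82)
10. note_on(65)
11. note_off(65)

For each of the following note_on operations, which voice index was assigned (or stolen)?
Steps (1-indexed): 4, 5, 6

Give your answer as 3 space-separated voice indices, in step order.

Op 1: note_on(61): voice 0 is free -> assigned | voices=[61 - - -]
Op 2: note_off(61): free voice 0 | voices=[- - - -]
Op 3: note_on(70): voice 0 is free -> assigned | voices=[70 - - -]
Op 4: note_on(66): voice 1 is free -> assigned | voices=[70 66 - -]
Op 5: note_on(73): voice 2 is free -> assigned | voices=[70 66 73 -]
Op 6: note_on(82): voice 3 is free -> assigned | voices=[70 66 73 82]
Op 7: note_off(66): free voice 1 | voices=[70 - 73 82]
Op 8: note_off(70): free voice 0 | voices=[- - 73 82]
Op 9: note_off(82): free voice 3 | voices=[- - 73 -]
Op 10: note_on(65): voice 0 is free -> assigned | voices=[65 - 73 -]
Op 11: note_off(65): free voice 0 | voices=[- - 73 -]

Answer: 1 2 3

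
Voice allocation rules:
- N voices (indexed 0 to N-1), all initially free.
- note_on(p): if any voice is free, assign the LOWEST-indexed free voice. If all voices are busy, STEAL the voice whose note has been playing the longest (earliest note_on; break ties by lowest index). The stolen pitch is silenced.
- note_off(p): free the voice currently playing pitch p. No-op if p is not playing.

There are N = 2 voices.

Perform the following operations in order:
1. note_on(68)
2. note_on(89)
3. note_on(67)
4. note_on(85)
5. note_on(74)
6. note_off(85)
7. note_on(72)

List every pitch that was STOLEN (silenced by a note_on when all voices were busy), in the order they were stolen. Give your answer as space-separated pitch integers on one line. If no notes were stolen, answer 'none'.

Answer: 68 89 67

Derivation:
Op 1: note_on(68): voice 0 is free -> assigned | voices=[68 -]
Op 2: note_on(89): voice 1 is free -> assigned | voices=[68 89]
Op 3: note_on(67): all voices busy, STEAL voice 0 (pitch 68, oldest) -> assign | voices=[67 89]
Op 4: note_on(85): all voices busy, STEAL voice 1 (pitch 89, oldest) -> assign | voices=[67 85]
Op 5: note_on(74): all voices busy, STEAL voice 0 (pitch 67, oldest) -> assign | voices=[74 85]
Op 6: note_off(85): free voice 1 | voices=[74 -]
Op 7: note_on(72): voice 1 is free -> assigned | voices=[74 72]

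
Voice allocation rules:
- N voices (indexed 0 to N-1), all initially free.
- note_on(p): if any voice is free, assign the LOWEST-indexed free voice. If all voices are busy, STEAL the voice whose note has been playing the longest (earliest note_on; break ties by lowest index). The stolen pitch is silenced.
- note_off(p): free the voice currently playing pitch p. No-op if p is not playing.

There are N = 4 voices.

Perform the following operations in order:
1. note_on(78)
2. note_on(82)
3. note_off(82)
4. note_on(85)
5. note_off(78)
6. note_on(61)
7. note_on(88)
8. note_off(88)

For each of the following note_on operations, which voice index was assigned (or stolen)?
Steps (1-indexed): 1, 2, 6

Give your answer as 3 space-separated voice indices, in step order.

Op 1: note_on(78): voice 0 is free -> assigned | voices=[78 - - -]
Op 2: note_on(82): voice 1 is free -> assigned | voices=[78 82 - -]
Op 3: note_off(82): free voice 1 | voices=[78 - - -]
Op 4: note_on(85): voice 1 is free -> assigned | voices=[78 85 - -]
Op 5: note_off(78): free voice 0 | voices=[- 85 - -]
Op 6: note_on(61): voice 0 is free -> assigned | voices=[61 85 - -]
Op 7: note_on(88): voice 2 is free -> assigned | voices=[61 85 88 -]
Op 8: note_off(88): free voice 2 | voices=[61 85 - -]

Answer: 0 1 0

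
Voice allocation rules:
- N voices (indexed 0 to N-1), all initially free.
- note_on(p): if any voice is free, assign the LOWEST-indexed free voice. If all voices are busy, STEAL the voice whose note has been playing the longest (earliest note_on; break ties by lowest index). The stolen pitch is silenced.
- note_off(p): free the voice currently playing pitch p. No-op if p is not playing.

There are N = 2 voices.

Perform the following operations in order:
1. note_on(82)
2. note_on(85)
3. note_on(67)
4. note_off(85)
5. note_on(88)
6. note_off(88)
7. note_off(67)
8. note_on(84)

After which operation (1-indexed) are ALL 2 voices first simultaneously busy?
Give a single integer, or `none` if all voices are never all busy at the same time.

Op 1: note_on(82): voice 0 is free -> assigned | voices=[82 -]
Op 2: note_on(85): voice 1 is free -> assigned | voices=[82 85]
Op 3: note_on(67): all voices busy, STEAL voice 0 (pitch 82, oldest) -> assign | voices=[67 85]
Op 4: note_off(85): free voice 1 | voices=[67 -]
Op 5: note_on(88): voice 1 is free -> assigned | voices=[67 88]
Op 6: note_off(88): free voice 1 | voices=[67 -]
Op 7: note_off(67): free voice 0 | voices=[- -]
Op 8: note_on(84): voice 0 is free -> assigned | voices=[84 -]

Answer: 2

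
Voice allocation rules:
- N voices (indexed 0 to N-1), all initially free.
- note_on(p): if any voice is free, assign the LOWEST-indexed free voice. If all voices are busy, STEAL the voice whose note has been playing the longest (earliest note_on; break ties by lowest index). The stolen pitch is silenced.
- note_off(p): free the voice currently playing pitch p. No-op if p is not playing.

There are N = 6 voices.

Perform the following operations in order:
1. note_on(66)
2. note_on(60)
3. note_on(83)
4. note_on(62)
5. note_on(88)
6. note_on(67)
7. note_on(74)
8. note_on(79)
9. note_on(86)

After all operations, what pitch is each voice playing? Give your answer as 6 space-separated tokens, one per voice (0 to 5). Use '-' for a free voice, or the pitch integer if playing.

Op 1: note_on(66): voice 0 is free -> assigned | voices=[66 - - - - -]
Op 2: note_on(60): voice 1 is free -> assigned | voices=[66 60 - - - -]
Op 3: note_on(83): voice 2 is free -> assigned | voices=[66 60 83 - - -]
Op 4: note_on(62): voice 3 is free -> assigned | voices=[66 60 83 62 - -]
Op 5: note_on(88): voice 4 is free -> assigned | voices=[66 60 83 62 88 -]
Op 6: note_on(67): voice 5 is free -> assigned | voices=[66 60 83 62 88 67]
Op 7: note_on(74): all voices busy, STEAL voice 0 (pitch 66, oldest) -> assign | voices=[74 60 83 62 88 67]
Op 8: note_on(79): all voices busy, STEAL voice 1 (pitch 60, oldest) -> assign | voices=[74 79 83 62 88 67]
Op 9: note_on(86): all voices busy, STEAL voice 2 (pitch 83, oldest) -> assign | voices=[74 79 86 62 88 67]

Answer: 74 79 86 62 88 67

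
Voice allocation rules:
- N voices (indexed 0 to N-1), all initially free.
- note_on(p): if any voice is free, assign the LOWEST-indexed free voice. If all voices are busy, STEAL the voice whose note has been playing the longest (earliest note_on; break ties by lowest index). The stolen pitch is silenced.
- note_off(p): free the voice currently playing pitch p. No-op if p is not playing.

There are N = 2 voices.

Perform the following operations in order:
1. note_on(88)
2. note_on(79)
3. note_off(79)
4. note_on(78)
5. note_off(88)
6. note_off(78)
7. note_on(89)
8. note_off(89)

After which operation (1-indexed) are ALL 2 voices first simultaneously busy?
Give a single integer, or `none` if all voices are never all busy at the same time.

Answer: 2

Derivation:
Op 1: note_on(88): voice 0 is free -> assigned | voices=[88 -]
Op 2: note_on(79): voice 1 is free -> assigned | voices=[88 79]
Op 3: note_off(79): free voice 1 | voices=[88 -]
Op 4: note_on(78): voice 1 is free -> assigned | voices=[88 78]
Op 5: note_off(88): free voice 0 | voices=[- 78]
Op 6: note_off(78): free voice 1 | voices=[- -]
Op 7: note_on(89): voice 0 is free -> assigned | voices=[89 -]
Op 8: note_off(89): free voice 0 | voices=[- -]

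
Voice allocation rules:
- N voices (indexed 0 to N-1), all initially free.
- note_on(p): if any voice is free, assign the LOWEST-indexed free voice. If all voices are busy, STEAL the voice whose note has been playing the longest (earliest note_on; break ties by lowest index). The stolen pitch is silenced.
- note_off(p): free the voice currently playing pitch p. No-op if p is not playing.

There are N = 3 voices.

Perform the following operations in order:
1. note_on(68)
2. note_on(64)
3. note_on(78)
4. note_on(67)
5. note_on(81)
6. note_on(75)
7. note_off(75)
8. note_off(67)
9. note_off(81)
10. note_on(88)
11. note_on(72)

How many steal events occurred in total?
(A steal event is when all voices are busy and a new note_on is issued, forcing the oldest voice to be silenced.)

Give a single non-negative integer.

Op 1: note_on(68): voice 0 is free -> assigned | voices=[68 - -]
Op 2: note_on(64): voice 1 is free -> assigned | voices=[68 64 -]
Op 3: note_on(78): voice 2 is free -> assigned | voices=[68 64 78]
Op 4: note_on(67): all voices busy, STEAL voice 0 (pitch 68, oldest) -> assign | voices=[67 64 78]
Op 5: note_on(81): all voices busy, STEAL voice 1 (pitch 64, oldest) -> assign | voices=[67 81 78]
Op 6: note_on(75): all voices busy, STEAL voice 2 (pitch 78, oldest) -> assign | voices=[67 81 75]
Op 7: note_off(75): free voice 2 | voices=[67 81 -]
Op 8: note_off(67): free voice 0 | voices=[- 81 -]
Op 9: note_off(81): free voice 1 | voices=[- - -]
Op 10: note_on(88): voice 0 is free -> assigned | voices=[88 - -]
Op 11: note_on(72): voice 1 is free -> assigned | voices=[88 72 -]

Answer: 3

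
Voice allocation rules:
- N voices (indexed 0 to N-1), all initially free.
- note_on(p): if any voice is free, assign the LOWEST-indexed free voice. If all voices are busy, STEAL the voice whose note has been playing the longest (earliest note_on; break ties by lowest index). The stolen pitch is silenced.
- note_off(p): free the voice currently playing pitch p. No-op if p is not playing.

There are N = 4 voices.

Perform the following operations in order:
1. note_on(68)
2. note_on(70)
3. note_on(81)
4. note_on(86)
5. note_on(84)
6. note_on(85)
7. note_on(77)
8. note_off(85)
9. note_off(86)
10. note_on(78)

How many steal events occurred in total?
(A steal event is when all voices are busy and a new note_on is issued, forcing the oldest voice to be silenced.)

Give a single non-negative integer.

Answer: 3

Derivation:
Op 1: note_on(68): voice 0 is free -> assigned | voices=[68 - - -]
Op 2: note_on(70): voice 1 is free -> assigned | voices=[68 70 - -]
Op 3: note_on(81): voice 2 is free -> assigned | voices=[68 70 81 -]
Op 4: note_on(86): voice 3 is free -> assigned | voices=[68 70 81 86]
Op 5: note_on(84): all voices busy, STEAL voice 0 (pitch 68, oldest) -> assign | voices=[84 70 81 86]
Op 6: note_on(85): all voices busy, STEAL voice 1 (pitch 70, oldest) -> assign | voices=[84 85 81 86]
Op 7: note_on(77): all voices busy, STEAL voice 2 (pitch 81, oldest) -> assign | voices=[84 85 77 86]
Op 8: note_off(85): free voice 1 | voices=[84 - 77 86]
Op 9: note_off(86): free voice 3 | voices=[84 - 77 -]
Op 10: note_on(78): voice 1 is free -> assigned | voices=[84 78 77 -]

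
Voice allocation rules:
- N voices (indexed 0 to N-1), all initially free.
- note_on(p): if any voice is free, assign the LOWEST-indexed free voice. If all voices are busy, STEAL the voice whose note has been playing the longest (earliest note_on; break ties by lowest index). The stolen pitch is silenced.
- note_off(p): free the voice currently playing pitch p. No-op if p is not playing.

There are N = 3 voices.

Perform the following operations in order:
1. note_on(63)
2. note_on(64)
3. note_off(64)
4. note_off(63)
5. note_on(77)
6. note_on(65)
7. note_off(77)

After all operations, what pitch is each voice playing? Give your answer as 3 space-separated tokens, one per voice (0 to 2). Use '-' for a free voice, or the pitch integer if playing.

Op 1: note_on(63): voice 0 is free -> assigned | voices=[63 - -]
Op 2: note_on(64): voice 1 is free -> assigned | voices=[63 64 -]
Op 3: note_off(64): free voice 1 | voices=[63 - -]
Op 4: note_off(63): free voice 0 | voices=[- - -]
Op 5: note_on(77): voice 0 is free -> assigned | voices=[77 - -]
Op 6: note_on(65): voice 1 is free -> assigned | voices=[77 65 -]
Op 7: note_off(77): free voice 0 | voices=[- 65 -]

Answer: - 65 -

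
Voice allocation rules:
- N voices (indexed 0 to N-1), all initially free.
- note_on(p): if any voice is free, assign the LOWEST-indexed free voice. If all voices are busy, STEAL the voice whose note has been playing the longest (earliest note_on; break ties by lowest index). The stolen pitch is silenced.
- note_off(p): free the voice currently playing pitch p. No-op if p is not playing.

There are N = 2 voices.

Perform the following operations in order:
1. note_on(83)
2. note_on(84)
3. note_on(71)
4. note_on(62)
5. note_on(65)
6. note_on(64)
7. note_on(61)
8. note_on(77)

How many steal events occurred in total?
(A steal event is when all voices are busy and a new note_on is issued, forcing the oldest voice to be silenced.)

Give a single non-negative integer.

Answer: 6

Derivation:
Op 1: note_on(83): voice 0 is free -> assigned | voices=[83 -]
Op 2: note_on(84): voice 1 is free -> assigned | voices=[83 84]
Op 3: note_on(71): all voices busy, STEAL voice 0 (pitch 83, oldest) -> assign | voices=[71 84]
Op 4: note_on(62): all voices busy, STEAL voice 1 (pitch 84, oldest) -> assign | voices=[71 62]
Op 5: note_on(65): all voices busy, STEAL voice 0 (pitch 71, oldest) -> assign | voices=[65 62]
Op 6: note_on(64): all voices busy, STEAL voice 1 (pitch 62, oldest) -> assign | voices=[65 64]
Op 7: note_on(61): all voices busy, STEAL voice 0 (pitch 65, oldest) -> assign | voices=[61 64]
Op 8: note_on(77): all voices busy, STEAL voice 1 (pitch 64, oldest) -> assign | voices=[61 77]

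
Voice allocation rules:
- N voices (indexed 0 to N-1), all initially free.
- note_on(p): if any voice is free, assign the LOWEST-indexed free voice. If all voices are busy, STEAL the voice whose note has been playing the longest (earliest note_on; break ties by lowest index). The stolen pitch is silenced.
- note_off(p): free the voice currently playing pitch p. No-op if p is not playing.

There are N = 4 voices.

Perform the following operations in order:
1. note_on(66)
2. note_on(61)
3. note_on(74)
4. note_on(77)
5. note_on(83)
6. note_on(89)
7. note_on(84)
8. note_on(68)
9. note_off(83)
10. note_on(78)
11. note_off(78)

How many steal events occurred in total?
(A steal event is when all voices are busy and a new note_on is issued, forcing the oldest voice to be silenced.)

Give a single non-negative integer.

Op 1: note_on(66): voice 0 is free -> assigned | voices=[66 - - -]
Op 2: note_on(61): voice 1 is free -> assigned | voices=[66 61 - -]
Op 3: note_on(74): voice 2 is free -> assigned | voices=[66 61 74 -]
Op 4: note_on(77): voice 3 is free -> assigned | voices=[66 61 74 77]
Op 5: note_on(83): all voices busy, STEAL voice 0 (pitch 66, oldest) -> assign | voices=[83 61 74 77]
Op 6: note_on(89): all voices busy, STEAL voice 1 (pitch 61, oldest) -> assign | voices=[83 89 74 77]
Op 7: note_on(84): all voices busy, STEAL voice 2 (pitch 74, oldest) -> assign | voices=[83 89 84 77]
Op 8: note_on(68): all voices busy, STEAL voice 3 (pitch 77, oldest) -> assign | voices=[83 89 84 68]
Op 9: note_off(83): free voice 0 | voices=[- 89 84 68]
Op 10: note_on(78): voice 0 is free -> assigned | voices=[78 89 84 68]
Op 11: note_off(78): free voice 0 | voices=[- 89 84 68]

Answer: 4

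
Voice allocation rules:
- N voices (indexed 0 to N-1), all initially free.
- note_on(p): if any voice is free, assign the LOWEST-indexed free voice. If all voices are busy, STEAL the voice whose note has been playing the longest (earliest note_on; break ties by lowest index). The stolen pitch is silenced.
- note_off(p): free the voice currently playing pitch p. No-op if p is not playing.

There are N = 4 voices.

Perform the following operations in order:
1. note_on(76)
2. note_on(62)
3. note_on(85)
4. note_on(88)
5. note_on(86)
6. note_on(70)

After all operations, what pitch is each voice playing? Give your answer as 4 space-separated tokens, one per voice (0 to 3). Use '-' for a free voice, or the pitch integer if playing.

Answer: 86 70 85 88

Derivation:
Op 1: note_on(76): voice 0 is free -> assigned | voices=[76 - - -]
Op 2: note_on(62): voice 1 is free -> assigned | voices=[76 62 - -]
Op 3: note_on(85): voice 2 is free -> assigned | voices=[76 62 85 -]
Op 4: note_on(88): voice 3 is free -> assigned | voices=[76 62 85 88]
Op 5: note_on(86): all voices busy, STEAL voice 0 (pitch 76, oldest) -> assign | voices=[86 62 85 88]
Op 6: note_on(70): all voices busy, STEAL voice 1 (pitch 62, oldest) -> assign | voices=[86 70 85 88]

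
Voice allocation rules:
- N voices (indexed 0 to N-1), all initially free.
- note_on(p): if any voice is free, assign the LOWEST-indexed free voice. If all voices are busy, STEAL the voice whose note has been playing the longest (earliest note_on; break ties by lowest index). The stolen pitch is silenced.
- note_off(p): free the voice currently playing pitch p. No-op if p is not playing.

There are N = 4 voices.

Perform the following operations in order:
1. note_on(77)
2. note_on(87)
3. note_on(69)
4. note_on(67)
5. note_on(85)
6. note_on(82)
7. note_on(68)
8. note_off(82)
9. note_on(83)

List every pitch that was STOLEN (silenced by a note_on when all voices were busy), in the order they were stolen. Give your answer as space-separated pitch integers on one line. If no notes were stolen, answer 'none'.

Op 1: note_on(77): voice 0 is free -> assigned | voices=[77 - - -]
Op 2: note_on(87): voice 1 is free -> assigned | voices=[77 87 - -]
Op 3: note_on(69): voice 2 is free -> assigned | voices=[77 87 69 -]
Op 4: note_on(67): voice 3 is free -> assigned | voices=[77 87 69 67]
Op 5: note_on(85): all voices busy, STEAL voice 0 (pitch 77, oldest) -> assign | voices=[85 87 69 67]
Op 6: note_on(82): all voices busy, STEAL voice 1 (pitch 87, oldest) -> assign | voices=[85 82 69 67]
Op 7: note_on(68): all voices busy, STEAL voice 2 (pitch 69, oldest) -> assign | voices=[85 82 68 67]
Op 8: note_off(82): free voice 1 | voices=[85 - 68 67]
Op 9: note_on(83): voice 1 is free -> assigned | voices=[85 83 68 67]

Answer: 77 87 69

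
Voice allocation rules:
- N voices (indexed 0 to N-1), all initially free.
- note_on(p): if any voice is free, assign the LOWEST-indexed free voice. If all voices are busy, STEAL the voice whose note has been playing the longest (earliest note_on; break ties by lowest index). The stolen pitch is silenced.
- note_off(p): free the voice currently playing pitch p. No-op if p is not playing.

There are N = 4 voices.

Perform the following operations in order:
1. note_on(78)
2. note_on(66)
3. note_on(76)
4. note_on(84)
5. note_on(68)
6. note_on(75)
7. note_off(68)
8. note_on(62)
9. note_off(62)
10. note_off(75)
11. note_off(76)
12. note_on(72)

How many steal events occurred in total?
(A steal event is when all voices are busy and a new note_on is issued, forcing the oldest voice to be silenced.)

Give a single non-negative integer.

Answer: 2

Derivation:
Op 1: note_on(78): voice 0 is free -> assigned | voices=[78 - - -]
Op 2: note_on(66): voice 1 is free -> assigned | voices=[78 66 - -]
Op 3: note_on(76): voice 2 is free -> assigned | voices=[78 66 76 -]
Op 4: note_on(84): voice 3 is free -> assigned | voices=[78 66 76 84]
Op 5: note_on(68): all voices busy, STEAL voice 0 (pitch 78, oldest) -> assign | voices=[68 66 76 84]
Op 6: note_on(75): all voices busy, STEAL voice 1 (pitch 66, oldest) -> assign | voices=[68 75 76 84]
Op 7: note_off(68): free voice 0 | voices=[- 75 76 84]
Op 8: note_on(62): voice 0 is free -> assigned | voices=[62 75 76 84]
Op 9: note_off(62): free voice 0 | voices=[- 75 76 84]
Op 10: note_off(75): free voice 1 | voices=[- - 76 84]
Op 11: note_off(76): free voice 2 | voices=[- - - 84]
Op 12: note_on(72): voice 0 is free -> assigned | voices=[72 - - 84]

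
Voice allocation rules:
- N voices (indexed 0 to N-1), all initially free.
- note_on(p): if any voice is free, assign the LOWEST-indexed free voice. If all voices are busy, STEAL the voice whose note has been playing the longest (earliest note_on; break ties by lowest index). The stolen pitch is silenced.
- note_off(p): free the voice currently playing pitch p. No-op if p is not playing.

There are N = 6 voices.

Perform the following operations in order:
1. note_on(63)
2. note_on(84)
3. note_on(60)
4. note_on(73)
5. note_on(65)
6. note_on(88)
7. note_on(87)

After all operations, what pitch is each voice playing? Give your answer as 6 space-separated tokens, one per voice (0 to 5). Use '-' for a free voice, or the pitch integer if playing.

Op 1: note_on(63): voice 0 is free -> assigned | voices=[63 - - - - -]
Op 2: note_on(84): voice 1 is free -> assigned | voices=[63 84 - - - -]
Op 3: note_on(60): voice 2 is free -> assigned | voices=[63 84 60 - - -]
Op 4: note_on(73): voice 3 is free -> assigned | voices=[63 84 60 73 - -]
Op 5: note_on(65): voice 4 is free -> assigned | voices=[63 84 60 73 65 -]
Op 6: note_on(88): voice 5 is free -> assigned | voices=[63 84 60 73 65 88]
Op 7: note_on(87): all voices busy, STEAL voice 0 (pitch 63, oldest) -> assign | voices=[87 84 60 73 65 88]

Answer: 87 84 60 73 65 88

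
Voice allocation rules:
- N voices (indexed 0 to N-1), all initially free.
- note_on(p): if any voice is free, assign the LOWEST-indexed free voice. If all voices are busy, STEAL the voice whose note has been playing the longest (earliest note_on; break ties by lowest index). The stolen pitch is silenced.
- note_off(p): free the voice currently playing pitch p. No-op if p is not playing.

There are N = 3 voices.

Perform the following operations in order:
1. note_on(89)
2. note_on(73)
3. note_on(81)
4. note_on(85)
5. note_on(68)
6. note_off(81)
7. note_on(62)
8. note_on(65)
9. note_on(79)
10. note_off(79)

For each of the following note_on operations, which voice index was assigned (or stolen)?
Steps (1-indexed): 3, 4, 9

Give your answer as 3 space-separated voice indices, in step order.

Answer: 2 0 1

Derivation:
Op 1: note_on(89): voice 0 is free -> assigned | voices=[89 - -]
Op 2: note_on(73): voice 1 is free -> assigned | voices=[89 73 -]
Op 3: note_on(81): voice 2 is free -> assigned | voices=[89 73 81]
Op 4: note_on(85): all voices busy, STEAL voice 0 (pitch 89, oldest) -> assign | voices=[85 73 81]
Op 5: note_on(68): all voices busy, STEAL voice 1 (pitch 73, oldest) -> assign | voices=[85 68 81]
Op 6: note_off(81): free voice 2 | voices=[85 68 -]
Op 7: note_on(62): voice 2 is free -> assigned | voices=[85 68 62]
Op 8: note_on(65): all voices busy, STEAL voice 0 (pitch 85, oldest) -> assign | voices=[65 68 62]
Op 9: note_on(79): all voices busy, STEAL voice 1 (pitch 68, oldest) -> assign | voices=[65 79 62]
Op 10: note_off(79): free voice 1 | voices=[65 - 62]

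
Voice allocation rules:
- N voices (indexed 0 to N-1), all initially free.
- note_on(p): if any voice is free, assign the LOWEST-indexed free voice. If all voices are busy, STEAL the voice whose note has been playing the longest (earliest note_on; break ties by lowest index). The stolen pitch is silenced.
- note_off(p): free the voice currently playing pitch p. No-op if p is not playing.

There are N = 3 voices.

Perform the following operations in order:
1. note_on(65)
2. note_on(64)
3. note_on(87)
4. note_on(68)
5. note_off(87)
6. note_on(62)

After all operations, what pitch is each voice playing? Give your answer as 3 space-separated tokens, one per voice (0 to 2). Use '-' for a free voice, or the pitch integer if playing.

Answer: 68 64 62

Derivation:
Op 1: note_on(65): voice 0 is free -> assigned | voices=[65 - -]
Op 2: note_on(64): voice 1 is free -> assigned | voices=[65 64 -]
Op 3: note_on(87): voice 2 is free -> assigned | voices=[65 64 87]
Op 4: note_on(68): all voices busy, STEAL voice 0 (pitch 65, oldest) -> assign | voices=[68 64 87]
Op 5: note_off(87): free voice 2 | voices=[68 64 -]
Op 6: note_on(62): voice 2 is free -> assigned | voices=[68 64 62]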